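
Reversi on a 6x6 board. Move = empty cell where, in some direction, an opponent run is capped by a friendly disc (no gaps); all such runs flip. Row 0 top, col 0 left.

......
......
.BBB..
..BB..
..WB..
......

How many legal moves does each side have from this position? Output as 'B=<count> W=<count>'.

-- B to move --
(3,1): no bracket -> illegal
(4,1): flips 1 -> legal
(5,1): flips 1 -> legal
(5,2): flips 1 -> legal
(5,3): no bracket -> illegal
B mobility = 3
-- W to move --
(1,0): no bracket -> illegal
(1,1): no bracket -> illegal
(1,2): flips 2 -> legal
(1,3): no bracket -> illegal
(1,4): no bracket -> illegal
(2,0): no bracket -> illegal
(2,4): flips 1 -> legal
(3,0): no bracket -> illegal
(3,1): no bracket -> illegal
(3,4): no bracket -> illegal
(4,1): no bracket -> illegal
(4,4): flips 1 -> legal
(5,2): no bracket -> illegal
(5,3): no bracket -> illegal
(5,4): no bracket -> illegal
W mobility = 3

Answer: B=3 W=3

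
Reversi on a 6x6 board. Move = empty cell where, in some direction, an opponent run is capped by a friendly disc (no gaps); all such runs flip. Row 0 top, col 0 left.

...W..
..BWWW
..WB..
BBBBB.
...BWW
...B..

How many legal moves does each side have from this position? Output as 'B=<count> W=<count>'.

Answer: B=7 W=8

Derivation:
-- B to move --
(0,2): no bracket -> illegal
(0,4): flips 2 -> legal
(0,5): flips 1 -> legal
(1,1): flips 1 -> legal
(2,1): flips 1 -> legal
(2,4): no bracket -> illegal
(2,5): no bracket -> illegal
(3,5): flips 1 -> legal
(5,4): flips 1 -> legal
(5,5): flips 1 -> legal
B mobility = 7
-- W to move --
(0,1): flips 3 -> legal
(0,2): flips 1 -> legal
(1,1): flips 1 -> legal
(2,0): no bracket -> illegal
(2,1): flips 1 -> legal
(2,4): flips 2 -> legal
(2,5): no bracket -> illegal
(3,5): no bracket -> illegal
(4,0): flips 1 -> legal
(4,1): flips 2 -> legal
(4,2): flips 2 -> legal
(5,2): no bracket -> illegal
(5,4): no bracket -> illegal
W mobility = 8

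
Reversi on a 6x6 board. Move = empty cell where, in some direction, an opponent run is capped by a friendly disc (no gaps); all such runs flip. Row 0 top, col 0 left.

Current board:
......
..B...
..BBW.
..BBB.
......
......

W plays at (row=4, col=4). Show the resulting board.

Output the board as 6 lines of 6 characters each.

Answer: ......
..B...
..BBW.
..BBW.
....W.
......

Derivation:
Place W at (4,4); scan 8 dirs for brackets.
Dir NW: opp run (3,3) (2,2), next='.' -> no flip
Dir N: opp run (3,4) capped by W -> flip
Dir NE: first cell '.' (not opp) -> no flip
Dir W: first cell '.' (not opp) -> no flip
Dir E: first cell '.' (not opp) -> no flip
Dir SW: first cell '.' (not opp) -> no flip
Dir S: first cell '.' (not opp) -> no flip
Dir SE: first cell '.' (not opp) -> no flip
All flips: (3,4)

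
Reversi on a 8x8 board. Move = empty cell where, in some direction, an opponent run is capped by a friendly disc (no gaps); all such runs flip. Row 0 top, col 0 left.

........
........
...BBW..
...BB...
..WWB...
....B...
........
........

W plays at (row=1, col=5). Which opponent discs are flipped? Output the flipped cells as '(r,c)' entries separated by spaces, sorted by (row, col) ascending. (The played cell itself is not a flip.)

Dir NW: first cell '.' (not opp) -> no flip
Dir N: first cell '.' (not opp) -> no flip
Dir NE: first cell '.' (not opp) -> no flip
Dir W: first cell '.' (not opp) -> no flip
Dir E: first cell '.' (not opp) -> no flip
Dir SW: opp run (2,4) (3,3) capped by W -> flip
Dir S: first cell 'W' (not opp) -> no flip
Dir SE: first cell '.' (not opp) -> no flip

Answer: (2,4) (3,3)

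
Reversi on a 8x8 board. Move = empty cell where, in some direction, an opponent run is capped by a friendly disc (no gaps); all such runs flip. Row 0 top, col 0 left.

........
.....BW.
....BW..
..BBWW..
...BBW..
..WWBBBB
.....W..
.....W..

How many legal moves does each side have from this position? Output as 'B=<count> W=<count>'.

Answer: B=12 W=11

Derivation:
-- B to move --
(0,5): no bracket -> illegal
(0,6): no bracket -> illegal
(0,7): flips 3 -> legal
(1,4): no bracket -> illegal
(1,7): flips 1 -> legal
(2,3): flips 2 -> legal
(2,6): flips 2 -> legal
(2,7): no bracket -> illegal
(3,6): flips 3 -> legal
(4,1): no bracket -> illegal
(4,2): no bracket -> illegal
(4,6): flips 2 -> legal
(5,1): flips 2 -> legal
(6,1): flips 1 -> legal
(6,2): flips 1 -> legal
(6,3): flips 1 -> legal
(6,4): no bracket -> illegal
(6,6): no bracket -> illegal
(7,4): flips 1 -> legal
(7,6): flips 1 -> legal
B mobility = 12
-- W to move --
(0,4): no bracket -> illegal
(0,5): flips 1 -> legal
(0,6): no bracket -> illegal
(1,3): flips 1 -> legal
(1,4): flips 2 -> legal
(2,1): flips 3 -> legal
(2,2): no bracket -> illegal
(2,3): flips 3 -> legal
(2,6): no bracket -> illegal
(3,1): flips 2 -> legal
(4,1): no bracket -> illegal
(4,2): flips 2 -> legal
(4,6): no bracket -> illegal
(4,7): flips 1 -> legal
(6,3): flips 1 -> legal
(6,4): flips 2 -> legal
(6,6): no bracket -> illegal
(6,7): flips 1 -> legal
W mobility = 11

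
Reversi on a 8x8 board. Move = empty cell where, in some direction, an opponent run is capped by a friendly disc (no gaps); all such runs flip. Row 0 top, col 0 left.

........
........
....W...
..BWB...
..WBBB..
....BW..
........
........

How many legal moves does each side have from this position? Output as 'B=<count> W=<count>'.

-- B to move --
(1,3): no bracket -> illegal
(1,4): flips 1 -> legal
(1,5): no bracket -> illegal
(2,2): flips 1 -> legal
(2,3): flips 1 -> legal
(2,5): no bracket -> illegal
(3,1): no bracket -> illegal
(3,5): no bracket -> illegal
(4,1): flips 1 -> legal
(4,6): no bracket -> illegal
(5,1): no bracket -> illegal
(5,2): flips 1 -> legal
(5,3): no bracket -> illegal
(5,6): flips 1 -> legal
(6,4): no bracket -> illegal
(6,5): flips 1 -> legal
(6,6): flips 1 -> legal
B mobility = 8
-- W to move --
(2,1): no bracket -> illegal
(2,2): flips 1 -> legal
(2,3): no bracket -> illegal
(2,5): no bracket -> illegal
(3,1): flips 1 -> legal
(3,5): flips 2 -> legal
(3,6): no bracket -> illegal
(4,1): no bracket -> illegal
(4,6): flips 3 -> legal
(5,2): no bracket -> illegal
(5,3): flips 2 -> legal
(5,6): no bracket -> illegal
(6,3): no bracket -> illegal
(6,4): flips 3 -> legal
(6,5): no bracket -> illegal
W mobility = 6

Answer: B=8 W=6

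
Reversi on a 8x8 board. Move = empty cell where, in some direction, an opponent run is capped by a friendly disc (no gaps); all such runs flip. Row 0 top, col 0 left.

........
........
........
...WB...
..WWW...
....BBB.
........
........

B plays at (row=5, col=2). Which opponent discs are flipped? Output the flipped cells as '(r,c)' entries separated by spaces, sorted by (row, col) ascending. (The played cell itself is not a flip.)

Dir NW: first cell '.' (not opp) -> no flip
Dir N: opp run (4,2), next='.' -> no flip
Dir NE: opp run (4,3) capped by B -> flip
Dir W: first cell '.' (not opp) -> no flip
Dir E: first cell '.' (not opp) -> no flip
Dir SW: first cell '.' (not opp) -> no flip
Dir S: first cell '.' (not opp) -> no flip
Dir SE: first cell '.' (not opp) -> no flip

Answer: (4,3)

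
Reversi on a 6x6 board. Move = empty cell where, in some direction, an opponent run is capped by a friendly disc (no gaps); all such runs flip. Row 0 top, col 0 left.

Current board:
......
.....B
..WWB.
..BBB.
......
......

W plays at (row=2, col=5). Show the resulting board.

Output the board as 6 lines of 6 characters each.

Answer: ......
.....B
..WWWW
..BBB.
......
......

Derivation:
Place W at (2,5); scan 8 dirs for brackets.
Dir NW: first cell '.' (not opp) -> no flip
Dir N: opp run (1,5), next='.' -> no flip
Dir NE: edge -> no flip
Dir W: opp run (2,4) capped by W -> flip
Dir E: edge -> no flip
Dir SW: opp run (3,4), next='.' -> no flip
Dir S: first cell '.' (not opp) -> no flip
Dir SE: edge -> no flip
All flips: (2,4)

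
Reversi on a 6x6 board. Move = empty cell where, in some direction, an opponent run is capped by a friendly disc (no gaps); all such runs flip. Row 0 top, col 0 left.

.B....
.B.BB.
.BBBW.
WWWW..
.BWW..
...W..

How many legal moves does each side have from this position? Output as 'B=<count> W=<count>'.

Answer: B=7 W=12

Derivation:
-- B to move --
(1,5): no bracket -> illegal
(2,0): no bracket -> illegal
(2,5): flips 1 -> legal
(3,4): flips 1 -> legal
(3,5): flips 1 -> legal
(4,0): flips 1 -> legal
(4,4): flips 3 -> legal
(5,1): no bracket -> illegal
(5,2): flips 2 -> legal
(5,4): flips 2 -> legal
B mobility = 7
-- W to move --
(0,0): flips 2 -> legal
(0,2): flips 1 -> legal
(0,3): flips 2 -> legal
(0,4): flips 3 -> legal
(0,5): flips 2 -> legal
(1,0): flips 1 -> legal
(1,2): flips 2 -> legal
(1,5): no bracket -> illegal
(2,0): flips 3 -> legal
(2,5): no bracket -> illegal
(3,4): no bracket -> illegal
(4,0): flips 1 -> legal
(5,0): flips 1 -> legal
(5,1): flips 1 -> legal
(5,2): flips 1 -> legal
W mobility = 12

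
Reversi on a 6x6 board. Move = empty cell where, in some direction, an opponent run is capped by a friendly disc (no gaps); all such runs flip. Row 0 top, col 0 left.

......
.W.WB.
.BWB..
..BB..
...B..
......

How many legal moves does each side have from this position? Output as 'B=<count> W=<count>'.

-- B to move --
(0,0): flips 2 -> legal
(0,1): flips 1 -> legal
(0,2): no bracket -> illegal
(0,3): flips 1 -> legal
(0,4): no bracket -> illegal
(1,0): no bracket -> illegal
(1,2): flips 2 -> legal
(2,0): no bracket -> illegal
(2,4): no bracket -> illegal
(3,1): no bracket -> illegal
B mobility = 4
-- W to move --
(0,3): no bracket -> illegal
(0,4): no bracket -> illegal
(0,5): no bracket -> illegal
(1,0): no bracket -> illegal
(1,2): no bracket -> illegal
(1,5): flips 1 -> legal
(2,0): flips 1 -> legal
(2,4): flips 1 -> legal
(2,5): no bracket -> illegal
(3,0): no bracket -> illegal
(3,1): flips 1 -> legal
(3,4): no bracket -> illegal
(4,1): no bracket -> illegal
(4,2): flips 1 -> legal
(4,4): flips 1 -> legal
(5,2): no bracket -> illegal
(5,3): flips 3 -> legal
(5,4): no bracket -> illegal
W mobility = 7

Answer: B=4 W=7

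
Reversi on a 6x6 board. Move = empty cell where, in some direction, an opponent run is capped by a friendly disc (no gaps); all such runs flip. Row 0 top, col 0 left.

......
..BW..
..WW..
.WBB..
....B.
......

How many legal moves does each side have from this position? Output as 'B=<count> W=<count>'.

-- B to move --
(0,2): no bracket -> illegal
(0,3): flips 2 -> legal
(0,4): no bracket -> illegal
(1,1): flips 1 -> legal
(1,4): flips 2 -> legal
(2,0): no bracket -> illegal
(2,1): no bracket -> illegal
(2,4): no bracket -> illegal
(3,0): flips 1 -> legal
(3,4): flips 1 -> legal
(4,0): no bracket -> illegal
(4,1): no bracket -> illegal
(4,2): no bracket -> illegal
B mobility = 5
-- W to move --
(0,1): flips 1 -> legal
(0,2): flips 1 -> legal
(0,3): no bracket -> illegal
(1,1): flips 1 -> legal
(2,1): no bracket -> illegal
(2,4): no bracket -> illegal
(3,4): flips 2 -> legal
(3,5): no bracket -> illegal
(4,1): flips 1 -> legal
(4,2): flips 1 -> legal
(4,3): flips 1 -> legal
(4,5): no bracket -> illegal
(5,3): no bracket -> illegal
(5,4): no bracket -> illegal
(5,5): flips 2 -> legal
W mobility = 8

Answer: B=5 W=8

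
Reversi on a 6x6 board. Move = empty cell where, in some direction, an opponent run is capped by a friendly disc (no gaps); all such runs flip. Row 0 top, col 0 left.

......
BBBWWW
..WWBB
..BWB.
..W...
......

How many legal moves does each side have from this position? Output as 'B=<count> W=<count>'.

Answer: B=8 W=8

Derivation:
-- B to move --
(0,2): flips 1 -> legal
(0,3): flips 1 -> legal
(0,4): flips 1 -> legal
(0,5): flips 3 -> legal
(2,1): flips 2 -> legal
(3,1): no bracket -> illegal
(4,1): no bracket -> illegal
(4,3): no bracket -> illegal
(4,4): flips 2 -> legal
(5,1): flips 2 -> legal
(5,2): flips 1 -> legal
(5,3): no bracket -> illegal
B mobility = 8
-- W to move --
(0,0): flips 1 -> legal
(0,1): flips 1 -> legal
(0,2): flips 1 -> legal
(0,3): no bracket -> illegal
(2,0): no bracket -> illegal
(2,1): no bracket -> illegal
(3,1): flips 1 -> legal
(3,5): flips 3 -> legal
(4,1): flips 1 -> legal
(4,3): no bracket -> illegal
(4,4): flips 2 -> legal
(4,5): flips 1 -> legal
W mobility = 8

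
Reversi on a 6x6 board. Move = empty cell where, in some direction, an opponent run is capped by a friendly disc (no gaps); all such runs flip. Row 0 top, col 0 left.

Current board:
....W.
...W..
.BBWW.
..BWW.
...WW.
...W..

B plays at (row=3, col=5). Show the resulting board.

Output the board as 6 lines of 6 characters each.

Place B at (3,5); scan 8 dirs for brackets.
Dir NW: opp run (2,4) (1,3), next='.' -> no flip
Dir N: first cell '.' (not opp) -> no flip
Dir NE: edge -> no flip
Dir W: opp run (3,4) (3,3) capped by B -> flip
Dir E: edge -> no flip
Dir SW: opp run (4,4) (5,3), next=edge -> no flip
Dir S: first cell '.' (not opp) -> no flip
Dir SE: edge -> no flip
All flips: (3,3) (3,4)

Answer: ....W.
...W..
.BBWW.
..BBBB
...WW.
...W..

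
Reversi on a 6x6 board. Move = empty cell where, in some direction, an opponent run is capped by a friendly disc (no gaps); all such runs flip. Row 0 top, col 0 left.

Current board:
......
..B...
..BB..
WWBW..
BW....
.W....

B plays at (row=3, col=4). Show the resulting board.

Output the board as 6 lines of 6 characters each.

Answer: ......
..B...
..BB..
WWBBB.
BW....
.W....

Derivation:
Place B at (3,4); scan 8 dirs for brackets.
Dir NW: first cell 'B' (not opp) -> no flip
Dir N: first cell '.' (not opp) -> no flip
Dir NE: first cell '.' (not opp) -> no flip
Dir W: opp run (3,3) capped by B -> flip
Dir E: first cell '.' (not opp) -> no flip
Dir SW: first cell '.' (not opp) -> no flip
Dir S: first cell '.' (not opp) -> no flip
Dir SE: first cell '.' (not opp) -> no flip
All flips: (3,3)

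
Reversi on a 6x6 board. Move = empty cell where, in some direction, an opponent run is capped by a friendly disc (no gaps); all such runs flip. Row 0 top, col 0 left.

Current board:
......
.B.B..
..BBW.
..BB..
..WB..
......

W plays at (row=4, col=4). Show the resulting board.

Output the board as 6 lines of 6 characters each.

Answer: ......
.B.B..
..BBW.
..BB..
..WWW.
......

Derivation:
Place W at (4,4); scan 8 dirs for brackets.
Dir NW: opp run (3,3) (2,2) (1,1), next='.' -> no flip
Dir N: first cell '.' (not opp) -> no flip
Dir NE: first cell '.' (not opp) -> no flip
Dir W: opp run (4,3) capped by W -> flip
Dir E: first cell '.' (not opp) -> no flip
Dir SW: first cell '.' (not opp) -> no flip
Dir S: first cell '.' (not opp) -> no flip
Dir SE: first cell '.' (not opp) -> no flip
All flips: (4,3)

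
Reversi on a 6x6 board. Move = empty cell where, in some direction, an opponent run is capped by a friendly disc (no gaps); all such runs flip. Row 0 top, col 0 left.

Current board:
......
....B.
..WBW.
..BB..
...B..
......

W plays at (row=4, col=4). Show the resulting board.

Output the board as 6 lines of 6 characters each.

Answer: ......
....B.
..WBW.
..BW..
...BW.
......

Derivation:
Place W at (4,4); scan 8 dirs for brackets.
Dir NW: opp run (3,3) capped by W -> flip
Dir N: first cell '.' (not opp) -> no flip
Dir NE: first cell '.' (not opp) -> no flip
Dir W: opp run (4,3), next='.' -> no flip
Dir E: first cell '.' (not opp) -> no flip
Dir SW: first cell '.' (not opp) -> no flip
Dir S: first cell '.' (not opp) -> no flip
Dir SE: first cell '.' (not opp) -> no flip
All flips: (3,3)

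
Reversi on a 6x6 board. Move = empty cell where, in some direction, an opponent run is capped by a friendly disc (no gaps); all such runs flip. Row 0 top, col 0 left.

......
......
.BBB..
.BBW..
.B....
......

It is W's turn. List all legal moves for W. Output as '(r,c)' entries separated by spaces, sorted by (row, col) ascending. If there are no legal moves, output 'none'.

Answer: (1,1) (1,3) (3,0)

Derivation:
(1,0): no bracket -> illegal
(1,1): flips 1 -> legal
(1,2): no bracket -> illegal
(1,3): flips 1 -> legal
(1,4): no bracket -> illegal
(2,0): no bracket -> illegal
(2,4): no bracket -> illegal
(3,0): flips 2 -> legal
(3,4): no bracket -> illegal
(4,0): no bracket -> illegal
(4,2): no bracket -> illegal
(4,3): no bracket -> illegal
(5,0): no bracket -> illegal
(5,1): no bracket -> illegal
(5,2): no bracket -> illegal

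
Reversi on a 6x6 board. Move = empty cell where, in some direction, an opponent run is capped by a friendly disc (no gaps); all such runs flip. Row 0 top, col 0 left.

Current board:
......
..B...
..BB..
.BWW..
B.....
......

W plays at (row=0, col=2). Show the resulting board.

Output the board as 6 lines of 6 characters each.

Answer: ..W...
..W...
..WB..
.BWW..
B.....
......

Derivation:
Place W at (0,2); scan 8 dirs for brackets.
Dir NW: edge -> no flip
Dir N: edge -> no flip
Dir NE: edge -> no flip
Dir W: first cell '.' (not opp) -> no flip
Dir E: first cell '.' (not opp) -> no flip
Dir SW: first cell '.' (not opp) -> no flip
Dir S: opp run (1,2) (2,2) capped by W -> flip
Dir SE: first cell '.' (not opp) -> no flip
All flips: (1,2) (2,2)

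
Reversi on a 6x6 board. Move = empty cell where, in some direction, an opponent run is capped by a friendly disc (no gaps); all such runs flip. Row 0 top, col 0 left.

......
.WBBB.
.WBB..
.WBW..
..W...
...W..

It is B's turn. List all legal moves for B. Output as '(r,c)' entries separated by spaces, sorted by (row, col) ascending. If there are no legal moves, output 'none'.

Answer: (0,0) (1,0) (2,0) (3,0) (3,4) (4,0) (4,3) (4,4) (5,2)

Derivation:
(0,0): flips 1 -> legal
(0,1): no bracket -> illegal
(0,2): no bracket -> illegal
(1,0): flips 2 -> legal
(2,0): flips 1 -> legal
(2,4): no bracket -> illegal
(3,0): flips 2 -> legal
(3,4): flips 1 -> legal
(4,0): flips 1 -> legal
(4,1): no bracket -> illegal
(4,3): flips 1 -> legal
(4,4): flips 1 -> legal
(5,1): no bracket -> illegal
(5,2): flips 1 -> legal
(5,4): no bracket -> illegal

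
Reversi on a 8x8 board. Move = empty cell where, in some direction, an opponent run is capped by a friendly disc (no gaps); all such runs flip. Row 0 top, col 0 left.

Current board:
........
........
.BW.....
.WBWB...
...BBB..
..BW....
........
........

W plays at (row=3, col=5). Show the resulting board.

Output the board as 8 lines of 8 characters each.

Place W at (3,5); scan 8 dirs for brackets.
Dir NW: first cell '.' (not opp) -> no flip
Dir N: first cell '.' (not opp) -> no flip
Dir NE: first cell '.' (not opp) -> no flip
Dir W: opp run (3,4) capped by W -> flip
Dir E: first cell '.' (not opp) -> no flip
Dir SW: opp run (4,4) capped by W -> flip
Dir S: opp run (4,5), next='.' -> no flip
Dir SE: first cell '.' (not opp) -> no flip
All flips: (3,4) (4,4)

Answer: ........
........
.BW.....
.WBWWW..
...BWB..
..BW....
........
........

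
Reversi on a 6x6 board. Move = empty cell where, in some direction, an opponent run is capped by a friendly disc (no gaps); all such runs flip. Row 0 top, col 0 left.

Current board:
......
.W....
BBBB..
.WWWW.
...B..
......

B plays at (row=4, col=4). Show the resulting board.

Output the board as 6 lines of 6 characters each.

Place B at (4,4); scan 8 dirs for brackets.
Dir NW: opp run (3,3) capped by B -> flip
Dir N: opp run (3,4), next='.' -> no flip
Dir NE: first cell '.' (not opp) -> no flip
Dir W: first cell 'B' (not opp) -> no flip
Dir E: first cell '.' (not opp) -> no flip
Dir SW: first cell '.' (not opp) -> no flip
Dir S: first cell '.' (not opp) -> no flip
Dir SE: first cell '.' (not opp) -> no flip
All flips: (3,3)

Answer: ......
.W....
BBBB..
.WWBW.
...BB.
......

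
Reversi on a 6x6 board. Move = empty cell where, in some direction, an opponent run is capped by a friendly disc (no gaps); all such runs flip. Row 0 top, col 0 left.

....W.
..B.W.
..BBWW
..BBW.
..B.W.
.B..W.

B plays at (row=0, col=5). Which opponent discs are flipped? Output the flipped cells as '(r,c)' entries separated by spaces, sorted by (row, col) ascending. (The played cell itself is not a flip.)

Answer: (1,4)

Derivation:
Dir NW: edge -> no flip
Dir N: edge -> no flip
Dir NE: edge -> no flip
Dir W: opp run (0,4), next='.' -> no flip
Dir E: edge -> no flip
Dir SW: opp run (1,4) capped by B -> flip
Dir S: first cell '.' (not opp) -> no flip
Dir SE: edge -> no flip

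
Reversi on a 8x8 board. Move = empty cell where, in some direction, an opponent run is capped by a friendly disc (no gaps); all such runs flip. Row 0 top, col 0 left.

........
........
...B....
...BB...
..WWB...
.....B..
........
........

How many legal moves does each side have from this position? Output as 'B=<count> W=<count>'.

Answer: B=4 W=4

Derivation:
-- B to move --
(3,1): no bracket -> illegal
(3,2): no bracket -> illegal
(4,1): flips 2 -> legal
(5,1): flips 1 -> legal
(5,2): flips 1 -> legal
(5,3): flips 1 -> legal
(5,4): no bracket -> illegal
B mobility = 4
-- W to move --
(1,2): no bracket -> illegal
(1,3): flips 2 -> legal
(1,4): no bracket -> illegal
(2,2): no bracket -> illegal
(2,4): flips 1 -> legal
(2,5): flips 1 -> legal
(3,2): no bracket -> illegal
(3,5): no bracket -> illegal
(4,5): flips 1 -> legal
(4,6): no bracket -> illegal
(5,3): no bracket -> illegal
(5,4): no bracket -> illegal
(5,6): no bracket -> illegal
(6,4): no bracket -> illegal
(6,5): no bracket -> illegal
(6,6): no bracket -> illegal
W mobility = 4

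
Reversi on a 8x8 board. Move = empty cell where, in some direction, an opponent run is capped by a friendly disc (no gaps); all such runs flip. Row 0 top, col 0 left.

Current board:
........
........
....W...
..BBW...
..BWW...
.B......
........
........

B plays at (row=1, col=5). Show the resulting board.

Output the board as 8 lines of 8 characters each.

Answer: ........
.....B..
....B...
..BBW...
..BWW...
.B......
........
........

Derivation:
Place B at (1,5); scan 8 dirs for brackets.
Dir NW: first cell '.' (not opp) -> no flip
Dir N: first cell '.' (not opp) -> no flip
Dir NE: first cell '.' (not opp) -> no flip
Dir W: first cell '.' (not opp) -> no flip
Dir E: first cell '.' (not opp) -> no flip
Dir SW: opp run (2,4) capped by B -> flip
Dir S: first cell '.' (not opp) -> no flip
Dir SE: first cell '.' (not opp) -> no flip
All flips: (2,4)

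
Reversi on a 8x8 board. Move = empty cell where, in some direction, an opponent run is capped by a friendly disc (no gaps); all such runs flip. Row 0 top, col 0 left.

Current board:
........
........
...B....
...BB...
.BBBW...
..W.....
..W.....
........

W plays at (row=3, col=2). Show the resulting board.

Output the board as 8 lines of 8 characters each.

Place W at (3,2); scan 8 dirs for brackets.
Dir NW: first cell '.' (not opp) -> no flip
Dir N: first cell '.' (not opp) -> no flip
Dir NE: opp run (2,3), next='.' -> no flip
Dir W: first cell '.' (not opp) -> no flip
Dir E: opp run (3,3) (3,4), next='.' -> no flip
Dir SW: opp run (4,1), next='.' -> no flip
Dir S: opp run (4,2) capped by W -> flip
Dir SE: opp run (4,3), next='.' -> no flip
All flips: (4,2)

Answer: ........
........
...B....
..WBB...
.BWBW...
..W.....
..W.....
........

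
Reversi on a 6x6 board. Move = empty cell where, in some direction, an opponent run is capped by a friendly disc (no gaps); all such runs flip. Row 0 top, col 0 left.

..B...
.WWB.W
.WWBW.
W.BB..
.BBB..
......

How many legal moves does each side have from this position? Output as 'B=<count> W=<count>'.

Answer: B=7 W=7

Derivation:
-- B to move --
(0,0): flips 2 -> legal
(0,1): flips 1 -> legal
(0,3): no bracket -> illegal
(0,4): no bracket -> illegal
(0,5): no bracket -> illegal
(1,0): flips 3 -> legal
(1,4): no bracket -> illegal
(2,0): flips 3 -> legal
(2,5): flips 1 -> legal
(3,1): flips 1 -> legal
(3,4): no bracket -> illegal
(3,5): flips 1 -> legal
(4,0): no bracket -> illegal
B mobility = 7
-- W to move --
(0,1): no bracket -> illegal
(0,3): no bracket -> illegal
(0,4): flips 1 -> legal
(1,4): flips 1 -> legal
(3,1): no bracket -> illegal
(3,4): flips 1 -> legal
(4,0): no bracket -> illegal
(4,4): flips 1 -> legal
(5,0): no bracket -> illegal
(5,1): flips 2 -> legal
(5,2): flips 3 -> legal
(5,3): no bracket -> illegal
(5,4): flips 2 -> legal
W mobility = 7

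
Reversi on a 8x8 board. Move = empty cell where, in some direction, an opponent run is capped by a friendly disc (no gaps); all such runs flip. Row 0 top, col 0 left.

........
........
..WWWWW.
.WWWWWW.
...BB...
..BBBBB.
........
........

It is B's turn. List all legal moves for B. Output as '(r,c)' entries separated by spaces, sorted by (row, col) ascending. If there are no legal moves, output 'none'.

(1,1): flips 2 -> legal
(1,2): no bracket -> illegal
(1,3): flips 2 -> legal
(1,4): flips 2 -> legal
(1,5): no bracket -> illegal
(1,6): flips 2 -> legal
(1,7): flips 2 -> legal
(2,0): no bracket -> illegal
(2,1): flips 1 -> legal
(2,7): no bracket -> illegal
(3,0): no bracket -> illegal
(3,7): no bracket -> illegal
(4,0): no bracket -> illegal
(4,1): no bracket -> illegal
(4,2): no bracket -> illegal
(4,5): no bracket -> illegal
(4,6): no bracket -> illegal
(4,7): no bracket -> illegal

Answer: (1,1) (1,3) (1,4) (1,6) (1,7) (2,1)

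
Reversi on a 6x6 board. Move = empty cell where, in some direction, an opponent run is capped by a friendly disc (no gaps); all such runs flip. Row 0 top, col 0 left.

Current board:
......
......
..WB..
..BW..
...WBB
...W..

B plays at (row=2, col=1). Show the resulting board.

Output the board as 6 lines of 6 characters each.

Answer: ......
......
.BBB..
..BW..
...WBB
...W..

Derivation:
Place B at (2,1); scan 8 dirs for brackets.
Dir NW: first cell '.' (not opp) -> no flip
Dir N: first cell '.' (not opp) -> no flip
Dir NE: first cell '.' (not opp) -> no flip
Dir W: first cell '.' (not opp) -> no flip
Dir E: opp run (2,2) capped by B -> flip
Dir SW: first cell '.' (not opp) -> no flip
Dir S: first cell '.' (not opp) -> no flip
Dir SE: first cell 'B' (not opp) -> no flip
All flips: (2,2)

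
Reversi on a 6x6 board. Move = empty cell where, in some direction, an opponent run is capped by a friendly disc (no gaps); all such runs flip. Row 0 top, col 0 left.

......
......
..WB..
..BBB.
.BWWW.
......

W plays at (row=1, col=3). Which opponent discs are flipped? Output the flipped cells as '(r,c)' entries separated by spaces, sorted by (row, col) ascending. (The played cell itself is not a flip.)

Dir NW: first cell '.' (not opp) -> no flip
Dir N: first cell '.' (not opp) -> no flip
Dir NE: first cell '.' (not opp) -> no flip
Dir W: first cell '.' (not opp) -> no flip
Dir E: first cell '.' (not opp) -> no flip
Dir SW: first cell 'W' (not opp) -> no flip
Dir S: opp run (2,3) (3,3) capped by W -> flip
Dir SE: first cell '.' (not opp) -> no flip

Answer: (2,3) (3,3)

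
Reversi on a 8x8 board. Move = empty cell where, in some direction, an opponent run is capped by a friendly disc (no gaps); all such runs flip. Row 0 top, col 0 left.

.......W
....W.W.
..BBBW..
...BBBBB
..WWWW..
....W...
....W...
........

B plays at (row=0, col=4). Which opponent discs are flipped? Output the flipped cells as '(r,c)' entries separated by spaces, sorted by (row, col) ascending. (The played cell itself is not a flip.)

Answer: (1,4)

Derivation:
Dir NW: edge -> no flip
Dir N: edge -> no flip
Dir NE: edge -> no flip
Dir W: first cell '.' (not opp) -> no flip
Dir E: first cell '.' (not opp) -> no flip
Dir SW: first cell '.' (not opp) -> no flip
Dir S: opp run (1,4) capped by B -> flip
Dir SE: first cell '.' (not opp) -> no flip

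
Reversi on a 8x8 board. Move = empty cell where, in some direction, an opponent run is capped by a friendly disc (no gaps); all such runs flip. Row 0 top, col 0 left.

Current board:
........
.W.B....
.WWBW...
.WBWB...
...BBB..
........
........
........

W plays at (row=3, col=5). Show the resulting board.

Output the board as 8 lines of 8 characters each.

Answer: ........
.W.B....
.WWBW...
.WBWWW..
...BBB..
........
........
........

Derivation:
Place W at (3,5); scan 8 dirs for brackets.
Dir NW: first cell 'W' (not opp) -> no flip
Dir N: first cell '.' (not opp) -> no flip
Dir NE: first cell '.' (not opp) -> no flip
Dir W: opp run (3,4) capped by W -> flip
Dir E: first cell '.' (not opp) -> no flip
Dir SW: opp run (4,4), next='.' -> no flip
Dir S: opp run (4,5), next='.' -> no flip
Dir SE: first cell '.' (not opp) -> no flip
All flips: (3,4)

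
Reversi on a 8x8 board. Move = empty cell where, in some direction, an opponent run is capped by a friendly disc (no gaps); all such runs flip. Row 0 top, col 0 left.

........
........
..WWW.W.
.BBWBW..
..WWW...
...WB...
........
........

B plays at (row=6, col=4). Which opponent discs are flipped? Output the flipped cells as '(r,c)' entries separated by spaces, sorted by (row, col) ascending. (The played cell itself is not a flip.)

Dir NW: opp run (5,3) (4,2) capped by B -> flip
Dir N: first cell 'B' (not opp) -> no flip
Dir NE: first cell '.' (not opp) -> no flip
Dir W: first cell '.' (not opp) -> no flip
Dir E: first cell '.' (not opp) -> no flip
Dir SW: first cell '.' (not opp) -> no flip
Dir S: first cell '.' (not opp) -> no flip
Dir SE: first cell '.' (not opp) -> no flip

Answer: (4,2) (5,3)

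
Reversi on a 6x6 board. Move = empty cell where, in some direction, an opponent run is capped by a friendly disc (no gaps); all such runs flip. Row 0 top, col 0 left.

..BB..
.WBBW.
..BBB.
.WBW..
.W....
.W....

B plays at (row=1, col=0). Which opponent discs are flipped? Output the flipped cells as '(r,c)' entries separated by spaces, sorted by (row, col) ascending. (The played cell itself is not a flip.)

Dir NW: edge -> no flip
Dir N: first cell '.' (not opp) -> no flip
Dir NE: first cell '.' (not opp) -> no flip
Dir W: edge -> no flip
Dir E: opp run (1,1) capped by B -> flip
Dir SW: edge -> no flip
Dir S: first cell '.' (not opp) -> no flip
Dir SE: first cell '.' (not opp) -> no flip

Answer: (1,1)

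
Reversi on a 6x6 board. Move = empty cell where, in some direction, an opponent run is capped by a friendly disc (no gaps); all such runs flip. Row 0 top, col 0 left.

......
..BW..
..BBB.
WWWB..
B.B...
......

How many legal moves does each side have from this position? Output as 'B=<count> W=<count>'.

Answer: B=6 W=9

Derivation:
-- B to move --
(0,2): flips 1 -> legal
(0,3): flips 1 -> legal
(0,4): flips 1 -> legal
(1,4): flips 1 -> legal
(2,0): flips 2 -> legal
(2,1): no bracket -> illegal
(4,1): flips 1 -> legal
(4,3): no bracket -> illegal
B mobility = 6
-- W to move --
(0,1): no bracket -> illegal
(0,2): flips 2 -> legal
(0,3): no bracket -> illegal
(1,1): flips 1 -> legal
(1,4): flips 1 -> legal
(1,5): no bracket -> illegal
(2,1): no bracket -> illegal
(2,5): no bracket -> illegal
(3,4): flips 1 -> legal
(3,5): flips 1 -> legal
(4,1): no bracket -> illegal
(4,3): flips 2 -> legal
(4,4): no bracket -> illegal
(5,0): flips 1 -> legal
(5,1): no bracket -> illegal
(5,2): flips 1 -> legal
(5,3): flips 1 -> legal
W mobility = 9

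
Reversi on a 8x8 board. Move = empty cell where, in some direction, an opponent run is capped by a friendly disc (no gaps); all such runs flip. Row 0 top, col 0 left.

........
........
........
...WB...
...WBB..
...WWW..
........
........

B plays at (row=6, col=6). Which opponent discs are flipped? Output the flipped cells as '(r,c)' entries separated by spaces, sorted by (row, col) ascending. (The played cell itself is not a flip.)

Dir NW: opp run (5,5) capped by B -> flip
Dir N: first cell '.' (not opp) -> no flip
Dir NE: first cell '.' (not opp) -> no flip
Dir W: first cell '.' (not opp) -> no flip
Dir E: first cell '.' (not opp) -> no flip
Dir SW: first cell '.' (not opp) -> no flip
Dir S: first cell '.' (not opp) -> no flip
Dir SE: first cell '.' (not opp) -> no flip

Answer: (5,5)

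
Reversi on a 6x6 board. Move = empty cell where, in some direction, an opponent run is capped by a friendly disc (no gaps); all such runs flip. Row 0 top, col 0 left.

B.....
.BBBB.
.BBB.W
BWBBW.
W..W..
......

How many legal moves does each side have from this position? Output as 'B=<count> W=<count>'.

-- B to move --
(1,5): no bracket -> illegal
(2,0): no bracket -> illegal
(2,4): no bracket -> illegal
(3,5): flips 1 -> legal
(4,1): flips 1 -> legal
(4,2): no bracket -> illegal
(4,4): no bracket -> illegal
(4,5): flips 1 -> legal
(5,0): flips 1 -> legal
(5,1): no bracket -> illegal
(5,2): no bracket -> illegal
(5,3): flips 1 -> legal
(5,4): flips 1 -> legal
B mobility = 6
-- W to move --
(0,1): flips 4 -> legal
(0,2): no bracket -> illegal
(0,3): flips 4 -> legal
(0,4): flips 2 -> legal
(0,5): no bracket -> illegal
(1,0): flips 2 -> legal
(1,5): no bracket -> illegal
(2,0): flips 1 -> legal
(2,4): no bracket -> illegal
(4,1): no bracket -> illegal
(4,2): no bracket -> illegal
(4,4): no bracket -> illegal
W mobility = 5

Answer: B=6 W=5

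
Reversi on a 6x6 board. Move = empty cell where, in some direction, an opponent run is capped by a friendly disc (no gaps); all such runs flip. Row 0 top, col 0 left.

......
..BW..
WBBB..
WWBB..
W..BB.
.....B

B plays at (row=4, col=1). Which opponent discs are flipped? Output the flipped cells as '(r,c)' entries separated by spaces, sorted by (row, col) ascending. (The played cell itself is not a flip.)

Answer: (3,1)

Derivation:
Dir NW: opp run (3,0), next=edge -> no flip
Dir N: opp run (3,1) capped by B -> flip
Dir NE: first cell 'B' (not opp) -> no flip
Dir W: opp run (4,0), next=edge -> no flip
Dir E: first cell '.' (not opp) -> no flip
Dir SW: first cell '.' (not opp) -> no flip
Dir S: first cell '.' (not opp) -> no flip
Dir SE: first cell '.' (not opp) -> no flip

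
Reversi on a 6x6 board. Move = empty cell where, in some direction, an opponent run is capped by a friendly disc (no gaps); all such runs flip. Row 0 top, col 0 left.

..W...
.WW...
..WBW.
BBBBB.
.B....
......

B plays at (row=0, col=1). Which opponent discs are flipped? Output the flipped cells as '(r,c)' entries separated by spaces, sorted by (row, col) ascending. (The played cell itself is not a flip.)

Answer: (1,2)

Derivation:
Dir NW: edge -> no flip
Dir N: edge -> no flip
Dir NE: edge -> no flip
Dir W: first cell '.' (not opp) -> no flip
Dir E: opp run (0,2), next='.' -> no flip
Dir SW: first cell '.' (not opp) -> no flip
Dir S: opp run (1,1), next='.' -> no flip
Dir SE: opp run (1,2) capped by B -> flip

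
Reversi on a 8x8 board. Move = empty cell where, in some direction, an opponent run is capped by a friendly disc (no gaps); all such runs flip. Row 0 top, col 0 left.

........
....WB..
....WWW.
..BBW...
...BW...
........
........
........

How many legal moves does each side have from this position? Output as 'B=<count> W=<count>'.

Answer: B=6 W=8

Derivation:
-- B to move --
(0,3): no bracket -> illegal
(0,4): no bracket -> illegal
(0,5): no bracket -> illegal
(1,3): flips 1 -> legal
(1,6): flips 2 -> legal
(1,7): no bracket -> illegal
(2,3): no bracket -> illegal
(2,7): no bracket -> illegal
(3,5): flips 2 -> legal
(3,6): no bracket -> illegal
(3,7): flips 1 -> legal
(4,5): flips 1 -> legal
(5,3): no bracket -> illegal
(5,4): no bracket -> illegal
(5,5): flips 1 -> legal
B mobility = 6
-- W to move --
(0,4): flips 1 -> legal
(0,5): flips 1 -> legal
(0,6): flips 1 -> legal
(1,6): flips 1 -> legal
(2,1): no bracket -> illegal
(2,2): flips 1 -> legal
(2,3): no bracket -> illegal
(3,1): flips 2 -> legal
(4,1): no bracket -> illegal
(4,2): flips 2 -> legal
(5,2): flips 1 -> legal
(5,3): no bracket -> illegal
(5,4): no bracket -> illegal
W mobility = 8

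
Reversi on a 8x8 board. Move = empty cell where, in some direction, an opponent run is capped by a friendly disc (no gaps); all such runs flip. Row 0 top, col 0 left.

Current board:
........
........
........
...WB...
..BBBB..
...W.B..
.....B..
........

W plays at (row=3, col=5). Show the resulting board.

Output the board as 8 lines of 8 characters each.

Place W at (3,5); scan 8 dirs for brackets.
Dir NW: first cell '.' (not opp) -> no flip
Dir N: first cell '.' (not opp) -> no flip
Dir NE: first cell '.' (not opp) -> no flip
Dir W: opp run (3,4) capped by W -> flip
Dir E: first cell '.' (not opp) -> no flip
Dir SW: opp run (4,4) capped by W -> flip
Dir S: opp run (4,5) (5,5) (6,5), next='.' -> no flip
Dir SE: first cell '.' (not opp) -> no flip
All flips: (3,4) (4,4)

Answer: ........
........
........
...WWW..
..BBWB..
...W.B..
.....B..
........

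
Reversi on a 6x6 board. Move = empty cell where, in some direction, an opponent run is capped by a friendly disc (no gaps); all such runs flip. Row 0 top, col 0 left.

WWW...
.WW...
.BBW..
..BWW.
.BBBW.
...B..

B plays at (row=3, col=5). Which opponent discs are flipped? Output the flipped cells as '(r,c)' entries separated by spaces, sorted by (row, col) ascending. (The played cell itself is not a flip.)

Answer: (3,3) (3,4) (4,4)

Derivation:
Dir NW: first cell '.' (not opp) -> no flip
Dir N: first cell '.' (not opp) -> no flip
Dir NE: edge -> no flip
Dir W: opp run (3,4) (3,3) capped by B -> flip
Dir E: edge -> no flip
Dir SW: opp run (4,4) capped by B -> flip
Dir S: first cell '.' (not opp) -> no flip
Dir SE: edge -> no flip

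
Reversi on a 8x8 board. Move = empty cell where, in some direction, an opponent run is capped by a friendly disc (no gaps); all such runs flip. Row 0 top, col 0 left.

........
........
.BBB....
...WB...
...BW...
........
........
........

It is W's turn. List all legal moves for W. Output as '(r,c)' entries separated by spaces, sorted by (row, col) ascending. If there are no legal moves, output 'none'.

Answer: (1,1) (1,3) (2,4) (3,5) (4,2) (5,3)

Derivation:
(1,0): no bracket -> illegal
(1,1): flips 1 -> legal
(1,2): no bracket -> illegal
(1,3): flips 1 -> legal
(1,4): no bracket -> illegal
(2,0): no bracket -> illegal
(2,4): flips 1 -> legal
(2,5): no bracket -> illegal
(3,0): no bracket -> illegal
(3,1): no bracket -> illegal
(3,2): no bracket -> illegal
(3,5): flips 1 -> legal
(4,2): flips 1 -> legal
(4,5): no bracket -> illegal
(5,2): no bracket -> illegal
(5,3): flips 1 -> legal
(5,4): no bracket -> illegal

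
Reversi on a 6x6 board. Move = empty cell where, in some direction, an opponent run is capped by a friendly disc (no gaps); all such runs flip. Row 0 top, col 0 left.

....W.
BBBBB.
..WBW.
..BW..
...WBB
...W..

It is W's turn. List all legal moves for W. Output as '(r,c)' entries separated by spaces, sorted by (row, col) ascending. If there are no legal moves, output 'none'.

(0,0): flips 1 -> legal
(0,1): no bracket -> illegal
(0,2): flips 2 -> legal
(0,3): flips 2 -> legal
(0,5): no bracket -> illegal
(1,5): no bracket -> illegal
(2,0): no bracket -> illegal
(2,1): flips 1 -> legal
(2,5): no bracket -> illegal
(3,1): flips 1 -> legal
(3,4): no bracket -> illegal
(3,5): flips 1 -> legal
(4,1): no bracket -> illegal
(4,2): flips 1 -> legal
(5,4): no bracket -> illegal
(5,5): flips 1 -> legal

Answer: (0,0) (0,2) (0,3) (2,1) (3,1) (3,5) (4,2) (5,5)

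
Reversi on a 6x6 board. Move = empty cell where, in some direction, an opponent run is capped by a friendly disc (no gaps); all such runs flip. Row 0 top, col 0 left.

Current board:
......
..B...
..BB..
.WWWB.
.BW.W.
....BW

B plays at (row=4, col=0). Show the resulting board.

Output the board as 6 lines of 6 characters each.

Answer: ......
..B...
..BB..
.BWWB.
BBW.W.
....BW

Derivation:
Place B at (4,0); scan 8 dirs for brackets.
Dir NW: edge -> no flip
Dir N: first cell '.' (not opp) -> no flip
Dir NE: opp run (3,1) capped by B -> flip
Dir W: edge -> no flip
Dir E: first cell 'B' (not opp) -> no flip
Dir SW: edge -> no flip
Dir S: first cell '.' (not opp) -> no flip
Dir SE: first cell '.' (not opp) -> no flip
All flips: (3,1)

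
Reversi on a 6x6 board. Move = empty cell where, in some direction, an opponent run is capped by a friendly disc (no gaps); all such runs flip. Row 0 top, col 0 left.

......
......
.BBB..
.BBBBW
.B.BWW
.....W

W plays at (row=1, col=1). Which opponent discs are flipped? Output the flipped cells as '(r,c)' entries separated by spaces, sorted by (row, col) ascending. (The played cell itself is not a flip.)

Answer: (2,2) (3,3)

Derivation:
Dir NW: first cell '.' (not opp) -> no flip
Dir N: first cell '.' (not opp) -> no flip
Dir NE: first cell '.' (not opp) -> no flip
Dir W: first cell '.' (not opp) -> no flip
Dir E: first cell '.' (not opp) -> no flip
Dir SW: first cell '.' (not opp) -> no flip
Dir S: opp run (2,1) (3,1) (4,1), next='.' -> no flip
Dir SE: opp run (2,2) (3,3) capped by W -> flip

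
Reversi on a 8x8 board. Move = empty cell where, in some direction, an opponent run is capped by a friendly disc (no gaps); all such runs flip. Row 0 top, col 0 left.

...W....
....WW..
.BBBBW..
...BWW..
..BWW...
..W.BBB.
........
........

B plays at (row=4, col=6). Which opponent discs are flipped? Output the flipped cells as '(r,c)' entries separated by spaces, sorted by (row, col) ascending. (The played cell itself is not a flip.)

Dir NW: opp run (3,5) capped by B -> flip
Dir N: first cell '.' (not opp) -> no flip
Dir NE: first cell '.' (not opp) -> no flip
Dir W: first cell '.' (not opp) -> no flip
Dir E: first cell '.' (not opp) -> no flip
Dir SW: first cell 'B' (not opp) -> no flip
Dir S: first cell 'B' (not opp) -> no flip
Dir SE: first cell '.' (not opp) -> no flip

Answer: (3,5)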